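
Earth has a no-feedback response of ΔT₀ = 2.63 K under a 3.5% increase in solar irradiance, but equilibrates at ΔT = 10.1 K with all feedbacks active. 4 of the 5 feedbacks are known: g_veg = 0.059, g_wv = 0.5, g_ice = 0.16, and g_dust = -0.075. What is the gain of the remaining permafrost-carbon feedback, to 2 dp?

Amplification A = ΔT/ΔT₀ = 10.1/2.63 = 3.84.
Total gain g = 1 − 1/A = 1 − 1/3.84 = 0.7396.
Known gains sum to 0.059 + 0.5 + 0.16 − 0.075 = 0.644.
g_pf = 0.7396 − 0.644 = 0.10.

0.10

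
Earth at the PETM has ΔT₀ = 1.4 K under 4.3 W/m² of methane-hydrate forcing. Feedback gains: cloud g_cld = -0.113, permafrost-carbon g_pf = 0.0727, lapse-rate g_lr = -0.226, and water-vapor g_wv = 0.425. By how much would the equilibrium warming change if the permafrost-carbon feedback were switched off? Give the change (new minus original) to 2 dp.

-0.13 K

Original: g = 0.1587, ΔT = 1.4/(1−0.1587) = 1.6641 K.
Without permafrost-carbon: g' = 0.086, ΔT' = 1.4/(1−0.086) = 1.5317 K.
Change = 1.5317 − 1.6641 = -0.13 K.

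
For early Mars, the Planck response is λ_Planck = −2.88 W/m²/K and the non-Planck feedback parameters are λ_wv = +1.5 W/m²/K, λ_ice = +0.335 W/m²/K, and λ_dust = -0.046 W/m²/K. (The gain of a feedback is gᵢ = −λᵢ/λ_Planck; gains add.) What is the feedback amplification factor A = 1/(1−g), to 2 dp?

Convert to gains: g_wv = 1.5/2.88 = 0.5208; g_ice = 0.335/2.88 = 0.1163; g_dust = -0.046/2.88 = -0.01597.
Total gain g = 0.62113.
A = 1/(1 − 0.62113) = 2.64.

2.64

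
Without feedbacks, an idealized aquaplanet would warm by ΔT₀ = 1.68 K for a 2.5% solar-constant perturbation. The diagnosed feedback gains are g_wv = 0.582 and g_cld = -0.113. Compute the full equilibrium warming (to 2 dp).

3.16 K

Total gain g = 0.582 − 0.113 = 0.469.
Amplification A = 1/(1 − 0.469) = 1.883.
ΔT = 1.68 × 1.883 = 3.16 K.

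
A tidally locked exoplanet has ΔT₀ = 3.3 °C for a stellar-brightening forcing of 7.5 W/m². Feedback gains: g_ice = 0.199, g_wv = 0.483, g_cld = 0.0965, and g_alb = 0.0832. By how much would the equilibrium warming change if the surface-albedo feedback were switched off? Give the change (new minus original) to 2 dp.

Original: g = 0.8617, ΔT = 3.3/(1−0.8617) = 23.8612 °C.
Without surface-albedo: g' = 0.7785, ΔT' = 3.3/(1−0.7785) = 14.8984 °C.
Change = 14.8984 − 23.8612 = -8.96 °C.

-8.96 °C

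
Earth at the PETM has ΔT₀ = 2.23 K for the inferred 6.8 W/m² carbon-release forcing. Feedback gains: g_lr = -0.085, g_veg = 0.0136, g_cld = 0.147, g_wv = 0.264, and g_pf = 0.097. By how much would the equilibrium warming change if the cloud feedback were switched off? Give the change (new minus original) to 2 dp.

Original: g = 0.4366, ΔT = 2.23/(1−0.4366) = 3.9581 K.
Without cloud: g' = 0.2896, ΔT' = 2.23/(1−0.2896) = 3.1391 K.
Change = 3.1391 − 3.9581 = -0.82 K.

-0.82 K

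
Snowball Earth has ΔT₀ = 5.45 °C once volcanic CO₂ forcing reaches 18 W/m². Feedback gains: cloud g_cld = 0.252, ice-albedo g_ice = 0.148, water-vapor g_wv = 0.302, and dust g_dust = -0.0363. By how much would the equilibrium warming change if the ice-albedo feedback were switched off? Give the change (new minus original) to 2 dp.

-5.00 °C

Original: g = 0.6657, ΔT = 5.45/(1−0.6657) = 16.3027 °C.
Without ice-albedo: g' = 0.5177, ΔT' = 5.45/(1−0.5177) = 11.3000 °C.
Change = 11.3000 − 16.3027 = -5.00 °C.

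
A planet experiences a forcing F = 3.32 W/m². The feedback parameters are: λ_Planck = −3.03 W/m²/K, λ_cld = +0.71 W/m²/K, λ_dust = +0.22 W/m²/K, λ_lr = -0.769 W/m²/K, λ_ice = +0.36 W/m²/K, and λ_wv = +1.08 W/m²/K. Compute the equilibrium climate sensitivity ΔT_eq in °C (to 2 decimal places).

Net feedback parameter λ = (−3.03) + (+0.71) + (+0.22) + (-0.769) + (+0.36) + (+1.08) = -1.429 W/m²/K.
ΔT = −F/λ = −3.32/(-1.429) = 2.32 °C.

2.32 °C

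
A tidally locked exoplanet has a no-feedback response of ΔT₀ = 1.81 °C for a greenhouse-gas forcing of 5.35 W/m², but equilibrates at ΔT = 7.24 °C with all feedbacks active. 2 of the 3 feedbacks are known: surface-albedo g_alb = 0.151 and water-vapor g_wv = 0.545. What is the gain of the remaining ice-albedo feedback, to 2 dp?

0.05

Amplification A = ΔT/ΔT₀ = 7.24/1.81 = 4.
Total gain g = 1 − 1/A = 1 − 1/4 = 0.75.
Known gains sum to 0.151 + 0.545 = 0.696.
g_ice = 0.75 − 0.696 = 0.05.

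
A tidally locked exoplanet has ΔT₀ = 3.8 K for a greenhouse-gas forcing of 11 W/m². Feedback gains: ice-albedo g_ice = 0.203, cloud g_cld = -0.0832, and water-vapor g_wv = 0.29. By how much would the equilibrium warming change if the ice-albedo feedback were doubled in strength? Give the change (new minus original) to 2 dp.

3.38 K

Original: g = 0.4098, ΔT = 3.8/(1−0.4098) = 6.4385 K.
With doubled ice-albedo: g' = 0.6128, ΔT' = 3.8/(1−0.6128) = 9.8140 K.
Change = 9.8140 − 6.4385 = 3.38 K.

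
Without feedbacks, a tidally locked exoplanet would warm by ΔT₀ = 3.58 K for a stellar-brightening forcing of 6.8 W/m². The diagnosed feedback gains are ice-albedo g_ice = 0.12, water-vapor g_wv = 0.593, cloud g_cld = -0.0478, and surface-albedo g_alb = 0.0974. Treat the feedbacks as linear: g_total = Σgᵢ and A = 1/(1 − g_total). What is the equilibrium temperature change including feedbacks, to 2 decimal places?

Total gain g = 0.12 + 0.593 − 0.0478 + 0.0974 = 0.7626.
Amplification A = 1/(1 − 0.7626) = 4.212.
ΔT = 3.58 × 4.212 = 15.08 K.

15.08 K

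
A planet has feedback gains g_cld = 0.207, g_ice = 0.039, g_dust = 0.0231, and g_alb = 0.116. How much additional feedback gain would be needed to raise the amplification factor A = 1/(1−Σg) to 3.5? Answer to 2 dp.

0.33

Current total gain = 0.3851.
Target gain for A = 3.5: g* = 1 − 1/3.5 = 0.7143.
Additional gain needed = 0.7143 − 0.3851 = 0.33.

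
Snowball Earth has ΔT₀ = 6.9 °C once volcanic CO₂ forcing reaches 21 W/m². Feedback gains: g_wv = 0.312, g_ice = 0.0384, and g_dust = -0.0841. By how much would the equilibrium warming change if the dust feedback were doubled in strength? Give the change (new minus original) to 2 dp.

-0.97 °C

Original: g = 0.2663, ΔT = 6.9/(1−0.2663) = 9.4044 °C.
With doubled dust: g' = 0.1822, ΔT' = 6.9/(1−0.1822) = 8.4373 °C.
Change = 8.4373 − 9.4044 = -0.97 °C.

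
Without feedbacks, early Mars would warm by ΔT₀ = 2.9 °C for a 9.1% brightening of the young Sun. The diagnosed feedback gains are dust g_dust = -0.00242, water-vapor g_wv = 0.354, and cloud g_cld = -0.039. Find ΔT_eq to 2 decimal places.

4.22 °C

Total gain g = -0.00242 + 0.354 − 0.039 = 0.31258.
Amplification A = 1/(1 − 0.31258) = 1.455.
ΔT = 2.9 × 1.455 = 4.22 °C.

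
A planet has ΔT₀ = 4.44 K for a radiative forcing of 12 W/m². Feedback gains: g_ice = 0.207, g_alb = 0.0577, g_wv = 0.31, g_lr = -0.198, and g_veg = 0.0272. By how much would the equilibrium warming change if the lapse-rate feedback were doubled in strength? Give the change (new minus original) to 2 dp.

-1.86 K

Original: g = 0.4039, ΔT = 4.44/(1−0.4039) = 7.4484 K.
With doubled lapse-rate: g' = 0.2059, ΔT' = 4.44/(1−0.2059) = 5.5912 K.
Change = 5.5912 − 7.4484 = -1.86 K.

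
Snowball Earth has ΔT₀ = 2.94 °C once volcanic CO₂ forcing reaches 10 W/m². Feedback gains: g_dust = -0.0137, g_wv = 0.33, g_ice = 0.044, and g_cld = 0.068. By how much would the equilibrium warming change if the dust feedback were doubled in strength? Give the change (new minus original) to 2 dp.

Original: g = 0.4283, ΔT = 2.94/(1−0.4283) = 5.1426 °C.
With doubled dust: g' = 0.4146, ΔT' = 2.94/(1−0.4146) = 5.0222 °C.
Change = 5.0222 − 5.1426 = -0.12 °C.

-0.12 °C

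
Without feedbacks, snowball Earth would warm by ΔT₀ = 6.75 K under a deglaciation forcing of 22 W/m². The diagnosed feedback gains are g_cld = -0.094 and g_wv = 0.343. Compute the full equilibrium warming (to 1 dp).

9.0 K

Total gain g = -0.094 + 0.343 = 0.249.
Amplification A = 1/(1 − 0.249) = 1.332.
ΔT = 6.75 × 1.332 = 9.0 K.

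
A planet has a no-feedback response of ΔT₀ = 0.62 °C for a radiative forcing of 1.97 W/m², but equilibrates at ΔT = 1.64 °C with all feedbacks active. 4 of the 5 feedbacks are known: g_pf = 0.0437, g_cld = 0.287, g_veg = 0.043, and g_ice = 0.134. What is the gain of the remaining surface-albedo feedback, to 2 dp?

0.11

Amplification A = ΔT/ΔT₀ = 1.64/0.62 = 2.645.
Total gain g = 1 − 1/A = 1 − 1/2.645 = 0.6219.
Known gains sum to 0.0437 + 0.287 + 0.043 + 0.134 = 0.5077.
g_alb = 0.6219 − 0.5077 = 0.11.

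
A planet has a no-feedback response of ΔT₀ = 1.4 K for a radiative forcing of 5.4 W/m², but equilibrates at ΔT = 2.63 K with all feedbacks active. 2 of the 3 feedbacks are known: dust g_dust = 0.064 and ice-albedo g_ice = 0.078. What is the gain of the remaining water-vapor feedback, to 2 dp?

0.33

Amplification A = ΔT/ΔT₀ = 2.63/1.4 = 1.879.
Total gain g = 1 − 1/A = 1 − 1/1.879 = 0.4678.
Known gains sum to 0.064 + 0.078 = 0.142.
g_wv = 0.4678 − 0.142 = 0.33.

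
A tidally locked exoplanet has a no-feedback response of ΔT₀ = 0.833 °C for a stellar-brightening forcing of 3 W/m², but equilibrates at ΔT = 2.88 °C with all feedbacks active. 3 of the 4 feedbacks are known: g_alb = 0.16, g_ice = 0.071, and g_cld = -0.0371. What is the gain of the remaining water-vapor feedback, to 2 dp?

0.52

Amplification A = ΔT/ΔT₀ = 2.88/0.833 = 3.457.
Total gain g = 1 − 1/A = 1 − 1/3.457 = 0.7107.
Known gains sum to 0.16 + 0.071 − 0.0371 = 0.1939.
g_wv = 0.7107 − 0.1939 = 0.52.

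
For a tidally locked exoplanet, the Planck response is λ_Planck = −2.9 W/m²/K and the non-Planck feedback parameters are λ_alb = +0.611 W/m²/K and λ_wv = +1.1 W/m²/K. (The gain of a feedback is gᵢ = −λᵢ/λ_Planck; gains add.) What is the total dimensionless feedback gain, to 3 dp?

0.590

Convert to gains: g_alb = 0.611/2.9 = 0.2107; g_wv = 1.1/2.9 = 0.3793.
Total gain g = 0.59.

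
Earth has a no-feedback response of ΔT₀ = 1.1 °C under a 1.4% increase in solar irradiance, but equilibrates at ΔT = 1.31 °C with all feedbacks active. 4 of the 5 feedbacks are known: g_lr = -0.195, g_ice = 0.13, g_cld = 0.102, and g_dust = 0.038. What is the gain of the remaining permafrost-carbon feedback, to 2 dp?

Amplification A = ΔT/ΔT₀ = 1.31/1.1 = 1.191.
Total gain g = 1 − 1/A = 1 − 1/1.191 = 0.1604.
Known gains sum to -0.195 + 0.13 + 0.102 + 0.038 = 0.075.
g_pf = 0.1604 − 0.075 = 0.09.

0.09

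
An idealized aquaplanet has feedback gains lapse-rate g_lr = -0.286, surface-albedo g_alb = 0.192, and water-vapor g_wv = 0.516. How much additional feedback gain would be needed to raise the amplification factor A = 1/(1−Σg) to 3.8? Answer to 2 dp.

0.31

Current total gain = 0.422.
Target gain for A = 3.8: g* = 1 − 1/3.8 = 0.7368.
Additional gain needed = 0.7368 − 0.422 = 0.31.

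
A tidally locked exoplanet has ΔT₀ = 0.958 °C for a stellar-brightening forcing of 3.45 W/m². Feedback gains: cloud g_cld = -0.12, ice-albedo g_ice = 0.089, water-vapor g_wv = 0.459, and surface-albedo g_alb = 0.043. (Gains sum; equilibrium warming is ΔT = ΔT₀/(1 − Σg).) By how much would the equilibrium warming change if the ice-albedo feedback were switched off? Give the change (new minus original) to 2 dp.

Original: g = 0.471, ΔT = 0.958/(1−0.471) = 1.8110 °C.
Without ice-albedo: g' = 0.382, ΔT' = 0.958/(1−0.382) = 1.5502 °C.
Change = 1.5502 − 1.8110 = -0.26 °C.

-0.26 °C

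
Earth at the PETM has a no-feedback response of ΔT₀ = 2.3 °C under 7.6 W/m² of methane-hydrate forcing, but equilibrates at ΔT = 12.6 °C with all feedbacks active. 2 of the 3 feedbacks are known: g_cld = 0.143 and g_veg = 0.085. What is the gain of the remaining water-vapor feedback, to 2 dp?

Amplification A = ΔT/ΔT₀ = 12.6/2.3 = 5.478.
Total gain g = 1 − 1/A = 1 − 1/5.478 = 0.8175.
Known gains sum to 0.143 + 0.085 = 0.228.
g_wv = 0.8175 − 0.228 = 0.59.

0.59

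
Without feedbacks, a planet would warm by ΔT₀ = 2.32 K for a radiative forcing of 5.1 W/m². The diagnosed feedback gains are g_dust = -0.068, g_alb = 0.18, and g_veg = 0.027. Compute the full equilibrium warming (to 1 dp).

Total gain g = -0.068 + 0.18 + 0.027 = 0.139.
Amplification A = 1/(1 − 0.139) = 1.161.
ΔT = 2.32 × 1.161 = 2.7 K.

2.7 K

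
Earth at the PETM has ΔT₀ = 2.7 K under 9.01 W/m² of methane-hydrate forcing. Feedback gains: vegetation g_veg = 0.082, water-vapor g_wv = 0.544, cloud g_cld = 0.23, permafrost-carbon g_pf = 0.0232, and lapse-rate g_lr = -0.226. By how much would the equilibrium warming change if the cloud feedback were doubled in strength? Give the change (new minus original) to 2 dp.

15.33 K

Original: g = 0.6532, ΔT = 2.7/(1−0.6532) = 7.7855 K.
With doubled cloud: g' = 0.8832, ΔT' = 2.7/(1−0.8832) = 23.1164 K.
Change = 23.1164 − 7.7855 = 15.33 K.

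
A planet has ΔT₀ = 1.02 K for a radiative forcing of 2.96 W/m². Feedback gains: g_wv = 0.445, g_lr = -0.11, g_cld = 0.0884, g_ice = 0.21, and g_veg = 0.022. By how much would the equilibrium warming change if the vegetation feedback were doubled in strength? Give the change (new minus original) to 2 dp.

Original: g = 0.6554, ΔT = 1.02/(1−0.6554) = 2.9600 K.
With doubled vegetation: g' = 0.6774, ΔT' = 1.02/(1−0.6774) = 3.1618 K.
Change = 3.1618 − 2.9600 = 0.20 K.

0.20 K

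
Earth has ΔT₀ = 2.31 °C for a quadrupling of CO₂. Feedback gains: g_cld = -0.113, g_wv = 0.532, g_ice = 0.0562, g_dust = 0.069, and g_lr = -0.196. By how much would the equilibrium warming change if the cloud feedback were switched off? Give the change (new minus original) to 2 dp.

0.74 °C

Original: g = 0.3482, ΔT = 2.31/(1−0.3482) = 3.5440 °C.
Without cloud: g' = 0.4612, ΔT' = 2.31/(1−0.4612) = 4.2873 °C.
Change = 4.2873 − 3.5440 = 0.74 °C.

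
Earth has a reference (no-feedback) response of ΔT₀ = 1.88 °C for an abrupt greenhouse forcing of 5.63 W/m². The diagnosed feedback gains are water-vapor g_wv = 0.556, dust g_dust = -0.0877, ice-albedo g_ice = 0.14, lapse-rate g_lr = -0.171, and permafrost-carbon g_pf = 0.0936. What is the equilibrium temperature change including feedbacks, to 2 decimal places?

4.01 °C

Total gain g = 0.556 − 0.0877 + 0.14 − 0.171 + 0.0936 = 0.5309.
Amplification A = 1/(1 − 0.5309) = 2.132.
ΔT = 1.88 × 2.132 = 4.01 °C.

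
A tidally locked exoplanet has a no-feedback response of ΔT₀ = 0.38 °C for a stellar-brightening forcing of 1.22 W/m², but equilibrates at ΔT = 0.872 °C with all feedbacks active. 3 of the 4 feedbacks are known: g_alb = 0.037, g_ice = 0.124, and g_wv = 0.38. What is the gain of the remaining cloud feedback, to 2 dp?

0.02

Amplification A = ΔT/ΔT₀ = 0.872/0.38 = 2.295.
Total gain g = 1 − 1/A = 1 − 1/2.295 = 0.5643.
Known gains sum to 0.037 + 0.124 + 0.38 = 0.541.
g_cld = 0.5643 − 0.541 = 0.02.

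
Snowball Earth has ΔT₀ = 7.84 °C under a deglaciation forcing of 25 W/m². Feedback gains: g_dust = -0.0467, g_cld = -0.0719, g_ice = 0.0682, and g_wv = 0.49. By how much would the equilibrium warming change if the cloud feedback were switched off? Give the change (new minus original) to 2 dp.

2.06 °C

Original: g = 0.4396, ΔT = 7.84/(1−0.4396) = 13.9900 °C.
Without cloud: g' = 0.5115, ΔT' = 7.84/(1−0.5115) = 16.0491 °C.
Change = 16.0491 − 13.9900 = 2.06 °C.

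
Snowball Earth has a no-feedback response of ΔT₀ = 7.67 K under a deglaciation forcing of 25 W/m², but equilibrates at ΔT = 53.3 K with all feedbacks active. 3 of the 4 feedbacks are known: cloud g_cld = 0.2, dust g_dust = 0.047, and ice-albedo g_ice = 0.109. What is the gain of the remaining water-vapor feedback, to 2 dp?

Amplification A = ΔT/ΔT₀ = 53.3/7.67 = 6.949.
Total gain g = 1 − 1/A = 1 − 1/6.949 = 0.8561.
Known gains sum to 0.2 + 0.047 + 0.109 = 0.356.
g_wv = 0.8561 − 0.356 = 0.50.

0.50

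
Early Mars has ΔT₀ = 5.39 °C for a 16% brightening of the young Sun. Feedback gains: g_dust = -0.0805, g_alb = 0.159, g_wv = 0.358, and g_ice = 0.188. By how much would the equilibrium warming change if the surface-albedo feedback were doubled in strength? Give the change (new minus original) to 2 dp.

10.54 °C

Original: g = 0.6245, ΔT = 5.39/(1−0.6245) = 14.3542 °C.
With doubled surface-albedo: g' = 0.7835, ΔT' = 5.39/(1−0.7835) = 24.8961 °C.
Change = 24.8961 − 14.3542 = 10.54 °C.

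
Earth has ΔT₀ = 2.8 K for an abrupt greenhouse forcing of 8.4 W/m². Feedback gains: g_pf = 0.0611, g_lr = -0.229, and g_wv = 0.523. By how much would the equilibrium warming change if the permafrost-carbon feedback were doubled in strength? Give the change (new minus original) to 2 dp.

0.45 K

Original: g = 0.3551, ΔT = 2.8/(1−0.3551) = 4.3418 K.
With doubled permafrost-carbon: g' = 0.4162, ΔT' = 2.8/(1−0.4162) = 4.7962 K.
Change = 4.7962 − 4.3418 = 0.45 K.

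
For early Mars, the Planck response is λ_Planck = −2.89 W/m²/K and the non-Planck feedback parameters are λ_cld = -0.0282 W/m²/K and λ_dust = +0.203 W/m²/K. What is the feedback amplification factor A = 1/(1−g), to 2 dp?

1.06

Convert to gains: g_cld = -0.0282/2.89 = -0.009758; g_dust = 0.203/2.89 = 0.07024.
Total gain g = 0.060482.
A = 1/(1 − 0.060482) = 1.06.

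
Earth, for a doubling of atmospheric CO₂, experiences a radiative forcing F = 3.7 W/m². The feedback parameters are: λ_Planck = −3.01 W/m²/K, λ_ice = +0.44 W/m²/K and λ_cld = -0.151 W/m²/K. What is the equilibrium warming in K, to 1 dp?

Net feedback parameter λ = (−3.01) + (+0.44) + (-0.151) = -2.721 W/m²/K.
ΔT = −F/λ = −3.7/(-2.721) = 1.4 K.

1.4 K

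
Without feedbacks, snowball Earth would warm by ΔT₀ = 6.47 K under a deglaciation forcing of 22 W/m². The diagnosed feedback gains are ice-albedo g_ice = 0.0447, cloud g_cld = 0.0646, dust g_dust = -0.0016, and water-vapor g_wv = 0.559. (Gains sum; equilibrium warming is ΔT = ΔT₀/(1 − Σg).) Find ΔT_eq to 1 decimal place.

19.4 K

Total gain g = 0.0447 + 0.0646 − 0.0016 + 0.559 = 0.6667.
Amplification A = 1/(1 − 0.6667) = 3.
ΔT = 6.47 × 3 = 19.4 K.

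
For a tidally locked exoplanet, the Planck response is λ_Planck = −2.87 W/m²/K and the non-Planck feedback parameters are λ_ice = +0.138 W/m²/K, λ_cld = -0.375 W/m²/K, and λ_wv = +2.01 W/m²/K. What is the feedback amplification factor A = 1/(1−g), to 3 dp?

Convert to gains: g_ice = 0.138/2.87 = 0.04808; g_cld = -0.375/2.87 = -0.1307; g_wv = 2.01/2.87 = 0.7003.
Total gain g = 0.61768.
A = 1/(1 − 0.61768) = 2.616.

2.616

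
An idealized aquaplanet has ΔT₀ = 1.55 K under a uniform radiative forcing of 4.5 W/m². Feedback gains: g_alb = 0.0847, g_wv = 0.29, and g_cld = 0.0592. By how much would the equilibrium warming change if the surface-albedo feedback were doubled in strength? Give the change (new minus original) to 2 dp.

Original: g = 0.4339, ΔT = 1.55/(1−0.4339) = 2.7380 K.
With doubled surface-albedo: g' = 0.5186, ΔT' = 1.55/(1−0.5186) = 3.2198 K.
Change = 3.2198 − 2.7380 = 0.48 K.

0.48 K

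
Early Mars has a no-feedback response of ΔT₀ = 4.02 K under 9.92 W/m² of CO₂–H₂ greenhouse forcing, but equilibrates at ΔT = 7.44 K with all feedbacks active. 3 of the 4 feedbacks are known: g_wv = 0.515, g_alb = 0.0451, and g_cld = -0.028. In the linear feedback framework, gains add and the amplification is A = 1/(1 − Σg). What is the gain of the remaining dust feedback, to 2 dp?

-0.07

Amplification A = ΔT/ΔT₀ = 7.44/4.02 = 1.851.
Total gain g = 1 − 1/A = 1 − 1/1.851 = 0.4598.
Known gains sum to 0.515 + 0.0451 − 0.028 = 0.5321.
g_dust = 0.4598 − 0.5321 = -0.07.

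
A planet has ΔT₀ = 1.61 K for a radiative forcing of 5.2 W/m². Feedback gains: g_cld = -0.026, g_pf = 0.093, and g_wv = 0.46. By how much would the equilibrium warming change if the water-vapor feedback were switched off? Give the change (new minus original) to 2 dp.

Original: g = 0.527, ΔT = 1.61/(1−0.527) = 3.4038 K.
Without water-vapor: g' = 0.067, ΔT' = 1.61/(1−0.067) = 1.7256 K.
Change = 1.7256 − 3.4038 = -1.68 K.

-1.68 K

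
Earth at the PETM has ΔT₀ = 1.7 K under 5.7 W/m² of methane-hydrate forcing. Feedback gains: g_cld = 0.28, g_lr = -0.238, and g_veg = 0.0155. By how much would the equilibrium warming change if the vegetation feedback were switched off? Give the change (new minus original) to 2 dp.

-0.03 K

Original: g = 0.0575, ΔT = 1.7/(1−0.0575) = 1.8037 K.
Without vegetation: g' = 0.042, ΔT' = 1.7/(1−0.042) = 1.7745 K.
Change = 1.7745 − 1.8037 = -0.03 K.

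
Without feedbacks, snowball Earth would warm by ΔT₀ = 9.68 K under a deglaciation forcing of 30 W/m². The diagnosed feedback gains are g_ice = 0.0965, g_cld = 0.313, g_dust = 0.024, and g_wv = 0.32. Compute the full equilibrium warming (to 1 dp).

Total gain g = 0.0965 + 0.313 + 0.024 + 0.32 = 0.7535.
Amplification A = 1/(1 − 0.7535) = 4.057.
ΔT = 9.68 × 4.057 = 39.3 K.

39.3 K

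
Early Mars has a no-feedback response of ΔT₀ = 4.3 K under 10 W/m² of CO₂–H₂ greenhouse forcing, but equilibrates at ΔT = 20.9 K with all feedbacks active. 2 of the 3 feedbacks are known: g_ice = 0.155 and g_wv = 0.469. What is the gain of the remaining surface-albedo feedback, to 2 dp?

0.17

Amplification A = ΔT/ΔT₀ = 20.9/4.3 = 4.86.
Total gain g = 1 − 1/A = 1 − 1/4.86 = 0.7942.
Known gains sum to 0.155 + 0.469 = 0.624.
g_alb = 0.7942 − 0.624 = 0.17.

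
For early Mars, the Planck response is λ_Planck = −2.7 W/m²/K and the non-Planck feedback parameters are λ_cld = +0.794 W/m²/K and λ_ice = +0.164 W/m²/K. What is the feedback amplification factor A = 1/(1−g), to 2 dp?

Convert to gains: g_cld = 0.794/2.7 = 0.2941; g_ice = 0.164/2.7 = 0.06074.
Total gain g = 0.35484.
A = 1/(1 − 0.35484) = 1.55.

1.55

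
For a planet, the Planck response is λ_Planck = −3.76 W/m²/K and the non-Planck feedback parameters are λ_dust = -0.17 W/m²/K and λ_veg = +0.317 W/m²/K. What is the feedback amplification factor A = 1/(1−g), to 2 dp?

Convert to gains: g_dust = -0.17/3.76 = -0.04521; g_veg = 0.317/3.76 = 0.08431.
Total gain g = 0.0391.
A = 1/(1 − 0.0391) = 1.04.

1.04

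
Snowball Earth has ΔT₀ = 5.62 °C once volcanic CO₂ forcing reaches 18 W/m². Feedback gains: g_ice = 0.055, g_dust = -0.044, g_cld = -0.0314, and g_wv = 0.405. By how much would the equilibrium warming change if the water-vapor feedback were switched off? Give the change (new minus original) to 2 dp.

-3.62 °C

Original: g = 0.3846, ΔT = 5.62/(1−0.3846) = 9.1323 °C.
Without water-vapor: g' = -0.0204, ΔT' = 5.62/(1+0.0204) = 5.5076 °C.
Change = 5.5076 − 9.1323 = -3.62 °C.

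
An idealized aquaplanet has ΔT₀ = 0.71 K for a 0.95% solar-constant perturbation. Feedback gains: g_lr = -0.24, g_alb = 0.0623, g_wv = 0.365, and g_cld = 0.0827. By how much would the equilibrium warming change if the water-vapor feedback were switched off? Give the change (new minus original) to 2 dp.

-0.32 K

Original: g = 0.27, ΔT = 0.71/(1−0.27) = 0.9726 K.
Without water-vapor: g' = -0.095, ΔT' = 0.71/(1+0.095) = 0.6484 K.
Change = 0.6484 − 0.9726 = -0.32 K.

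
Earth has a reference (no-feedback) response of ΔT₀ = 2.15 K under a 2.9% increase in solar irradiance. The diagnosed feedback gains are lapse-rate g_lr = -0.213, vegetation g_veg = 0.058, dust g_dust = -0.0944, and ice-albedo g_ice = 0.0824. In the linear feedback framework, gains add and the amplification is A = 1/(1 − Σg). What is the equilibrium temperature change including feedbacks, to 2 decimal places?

1.84 K

Total gain g = -0.213 + 0.058 − 0.0944 + 0.0824 = -0.167.
Amplification A = 1/(1 + 0.167) = 0.8569.
ΔT = 2.15 × 0.8569 = 1.84 K.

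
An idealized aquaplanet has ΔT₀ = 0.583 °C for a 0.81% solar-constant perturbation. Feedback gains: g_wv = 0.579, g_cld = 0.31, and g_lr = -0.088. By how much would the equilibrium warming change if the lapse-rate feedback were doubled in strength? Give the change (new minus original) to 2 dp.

Original: g = 0.801, ΔT = 0.583/(1−0.801) = 2.9296 °C.
With doubled lapse-rate: g' = 0.713, ΔT' = 0.583/(1−0.713) = 2.0314 °C.
Change = 2.0314 − 2.9296 = -0.90 °C.

-0.90 °C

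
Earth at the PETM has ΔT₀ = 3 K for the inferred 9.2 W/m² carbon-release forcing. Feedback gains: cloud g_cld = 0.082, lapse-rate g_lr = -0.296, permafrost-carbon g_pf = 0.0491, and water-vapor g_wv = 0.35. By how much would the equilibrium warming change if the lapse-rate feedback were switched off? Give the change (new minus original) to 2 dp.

Original: g = 0.1851, ΔT = 3/(1−0.1851) = 3.6814 K.
Without lapse-rate: g' = 0.4811, ΔT' = 3/(1−0.4811) = 5.7815 K.
Change = 5.7815 − 3.6814 = 2.10 K.

2.10 K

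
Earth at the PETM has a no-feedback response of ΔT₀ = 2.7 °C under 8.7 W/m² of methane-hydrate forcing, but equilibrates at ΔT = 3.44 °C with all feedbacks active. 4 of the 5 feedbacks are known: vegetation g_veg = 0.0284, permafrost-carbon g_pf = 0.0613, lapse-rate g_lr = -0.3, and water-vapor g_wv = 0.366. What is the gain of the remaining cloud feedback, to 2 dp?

Amplification A = ΔT/ΔT₀ = 3.44/2.7 = 1.274.
Total gain g = 1 − 1/A = 1 − 1/1.274 = 0.2151.
Known gains sum to 0.0284 + 0.0613 − 0.3 + 0.366 = 0.1557.
g_cld = 0.2151 − 0.1557 = 0.06.

0.06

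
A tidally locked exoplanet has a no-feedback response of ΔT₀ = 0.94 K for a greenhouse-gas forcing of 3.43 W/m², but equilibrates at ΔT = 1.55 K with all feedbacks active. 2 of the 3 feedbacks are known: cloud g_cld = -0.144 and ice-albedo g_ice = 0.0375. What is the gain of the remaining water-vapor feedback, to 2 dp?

0.50

Amplification A = ΔT/ΔT₀ = 1.55/0.94 = 1.649.
Total gain g = 1 − 1/A = 1 − 1/1.649 = 0.3936.
Known gains sum to -0.144 + 0.0375 = -0.1065.
g_wv = 0.3936 + 0.1065 = 0.50.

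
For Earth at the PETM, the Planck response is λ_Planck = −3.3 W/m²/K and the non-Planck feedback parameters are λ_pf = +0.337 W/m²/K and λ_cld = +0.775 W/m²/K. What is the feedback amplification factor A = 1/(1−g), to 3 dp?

Convert to gains: g_pf = 0.337/3.3 = 0.1021; g_cld = 0.775/3.3 = 0.2348.
Total gain g = 0.3369.
A = 1/(1 − 0.3369) = 1.508.

1.508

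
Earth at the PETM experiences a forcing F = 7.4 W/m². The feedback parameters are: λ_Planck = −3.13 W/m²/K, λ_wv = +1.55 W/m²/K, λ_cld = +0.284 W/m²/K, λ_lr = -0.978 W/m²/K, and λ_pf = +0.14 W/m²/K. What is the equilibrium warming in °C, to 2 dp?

Net feedback parameter λ = (−3.13) + (+1.55) + (+0.284) + (-0.978) + (+0.14) = -2.134 W/m²/K.
ΔT = −F/λ = −7.4/(-2.134) = 3.47 °C.

3.47 °C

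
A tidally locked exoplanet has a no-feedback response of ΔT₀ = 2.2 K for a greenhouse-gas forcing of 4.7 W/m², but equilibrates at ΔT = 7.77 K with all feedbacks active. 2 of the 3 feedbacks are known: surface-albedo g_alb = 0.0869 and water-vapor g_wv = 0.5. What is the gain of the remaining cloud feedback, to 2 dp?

0.13

Amplification A = ΔT/ΔT₀ = 7.77/2.2 = 3.532.
Total gain g = 1 − 1/A = 1 − 1/3.532 = 0.7169.
Known gains sum to 0.0869 + 0.5 = 0.5869.
g_cld = 0.7169 − 0.5869 = 0.13.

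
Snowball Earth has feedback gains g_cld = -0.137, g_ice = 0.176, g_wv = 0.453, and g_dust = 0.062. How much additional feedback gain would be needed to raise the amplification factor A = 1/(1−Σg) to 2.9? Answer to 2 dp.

0.10

Current total gain = 0.554.
Target gain for A = 2.9: g* = 1 − 1/2.9 = 0.6552.
Additional gain needed = 0.6552 − 0.554 = 0.10.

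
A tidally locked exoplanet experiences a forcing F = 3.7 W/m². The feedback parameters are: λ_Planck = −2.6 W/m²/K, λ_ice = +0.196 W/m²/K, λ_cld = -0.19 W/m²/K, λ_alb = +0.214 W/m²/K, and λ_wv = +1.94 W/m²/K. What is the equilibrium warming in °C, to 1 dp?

Net feedback parameter λ = (−2.6) + (+0.196) + (-0.19) + (+0.214) + (+1.94) = -0.44 W/m²/K.
ΔT = −F/λ = −3.7/(-0.44) = 8.4 °C.

8.4 °C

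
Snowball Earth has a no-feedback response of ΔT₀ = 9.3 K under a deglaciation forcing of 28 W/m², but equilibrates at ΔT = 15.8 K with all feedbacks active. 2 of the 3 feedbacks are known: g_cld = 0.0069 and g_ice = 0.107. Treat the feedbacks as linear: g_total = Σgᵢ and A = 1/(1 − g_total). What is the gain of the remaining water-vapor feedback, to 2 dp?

Amplification A = ΔT/ΔT₀ = 15.8/9.3 = 1.699.
Total gain g = 1 − 1/A = 1 − 1/1.699 = 0.4114.
Known gains sum to 0.0069 + 0.107 = 0.1139.
g_wv = 0.4114 − 0.1139 = 0.30.

0.30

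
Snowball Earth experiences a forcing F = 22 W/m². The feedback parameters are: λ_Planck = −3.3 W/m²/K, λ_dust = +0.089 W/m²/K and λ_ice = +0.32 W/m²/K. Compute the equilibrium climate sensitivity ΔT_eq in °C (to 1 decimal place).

Net feedback parameter λ = (−3.3) + (+0.089) + (+0.32) = -2.891 W/m²/K.
ΔT = −F/λ = −22/(-2.891) = 7.6 °C.

7.6 °C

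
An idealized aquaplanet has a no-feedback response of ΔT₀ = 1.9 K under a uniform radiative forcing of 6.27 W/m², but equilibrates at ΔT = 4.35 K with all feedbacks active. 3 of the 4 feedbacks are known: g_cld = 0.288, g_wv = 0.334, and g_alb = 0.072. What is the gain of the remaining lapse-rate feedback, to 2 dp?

Amplification A = ΔT/ΔT₀ = 4.35/1.9 = 2.289.
Total gain g = 1 − 1/A = 1 − 1/2.289 = 0.5631.
Known gains sum to 0.288 + 0.334 + 0.072 = 0.694.
g_lr = 0.5631 − 0.694 = -0.13.

-0.13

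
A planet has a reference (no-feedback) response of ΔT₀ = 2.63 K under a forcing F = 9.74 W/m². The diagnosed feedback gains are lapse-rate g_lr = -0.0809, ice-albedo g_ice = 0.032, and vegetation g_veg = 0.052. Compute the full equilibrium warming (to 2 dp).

Total gain g = -0.0809 + 0.032 + 0.052 = 0.0031.
Amplification A = 1/(1 − 0.0031) = 1.003.
ΔT = 2.63 × 1.003 = 2.64 K.

2.64 K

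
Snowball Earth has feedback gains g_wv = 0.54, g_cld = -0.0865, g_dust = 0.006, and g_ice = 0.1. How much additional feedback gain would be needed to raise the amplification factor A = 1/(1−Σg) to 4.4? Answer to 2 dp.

0.21

Current total gain = 0.5595.
Target gain for A = 4.4: g* = 1 − 1/4.4 = 0.7727.
Additional gain needed = 0.7727 − 0.5595 = 0.21.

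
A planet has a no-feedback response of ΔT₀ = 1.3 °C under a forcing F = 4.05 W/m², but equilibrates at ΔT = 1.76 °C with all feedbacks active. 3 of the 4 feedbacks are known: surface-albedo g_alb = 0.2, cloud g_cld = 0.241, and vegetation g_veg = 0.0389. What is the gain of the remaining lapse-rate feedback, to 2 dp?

Amplification A = ΔT/ΔT₀ = 1.76/1.3 = 1.354.
Total gain g = 1 − 1/A = 1 − 1/1.354 = 0.2614.
Known gains sum to 0.2 + 0.241 + 0.0389 = 0.4799.
g_lr = 0.2614 − 0.4799 = -0.22.

-0.22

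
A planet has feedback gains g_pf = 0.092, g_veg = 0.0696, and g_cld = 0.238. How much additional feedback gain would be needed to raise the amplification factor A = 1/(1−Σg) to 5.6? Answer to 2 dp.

Current total gain = 0.3996.
Target gain for A = 5.6: g* = 1 − 1/5.6 = 0.8214.
Additional gain needed = 0.8214 − 0.3996 = 0.42.

0.42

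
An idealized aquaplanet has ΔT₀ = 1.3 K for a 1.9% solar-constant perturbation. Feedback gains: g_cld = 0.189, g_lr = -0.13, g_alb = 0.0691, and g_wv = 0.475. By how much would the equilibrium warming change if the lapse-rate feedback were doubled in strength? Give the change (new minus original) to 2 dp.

Original: g = 0.6031, ΔT = 1.3/(1−0.6031) = 3.2754 K.
With doubled lapse-rate: g' = 0.4731, ΔT' = 1.3/(1−0.4731) = 2.4673 K.
Change = 2.4673 − 3.2754 = -0.81 K.

-0.81 K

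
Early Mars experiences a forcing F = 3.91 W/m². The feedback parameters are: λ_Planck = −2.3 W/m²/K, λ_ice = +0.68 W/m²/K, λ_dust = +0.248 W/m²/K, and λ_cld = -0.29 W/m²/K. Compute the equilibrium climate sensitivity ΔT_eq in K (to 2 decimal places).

2.35 K

Net feedback parameter λ = (−2.3) + (+0.68) + (+0.248) + (-0.29) = -1.662 W/m²/K.
ΔT = −F/λ = −3.91/(-1.662) = 2.35 K.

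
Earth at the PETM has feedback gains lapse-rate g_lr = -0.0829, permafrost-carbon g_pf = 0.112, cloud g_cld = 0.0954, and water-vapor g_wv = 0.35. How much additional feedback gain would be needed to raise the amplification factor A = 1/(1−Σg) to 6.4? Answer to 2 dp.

0.37

Current total gain = 0.4745.
Target gain for A = 6.4: g* = 1 − 1/6.4 = 0.8438.
Additional gain needed = 0.8438 − 0.4745 = 0.37.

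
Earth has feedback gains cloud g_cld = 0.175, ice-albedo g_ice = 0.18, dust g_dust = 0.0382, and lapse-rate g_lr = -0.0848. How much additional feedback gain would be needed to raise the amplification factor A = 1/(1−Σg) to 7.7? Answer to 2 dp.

Current total gain = 0.3084.
Target gain for A = 7.7: g* = 1 − 1/7.7 = 0.8701.
Additional gain needed = 0.8701 − 0.3084 = 0.56.

0.56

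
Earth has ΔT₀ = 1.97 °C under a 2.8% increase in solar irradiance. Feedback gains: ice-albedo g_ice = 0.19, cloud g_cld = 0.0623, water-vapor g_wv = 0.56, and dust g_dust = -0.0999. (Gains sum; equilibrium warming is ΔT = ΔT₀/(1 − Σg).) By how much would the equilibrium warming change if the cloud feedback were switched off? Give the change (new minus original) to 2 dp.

-1.22 °C

Original: g = 0.7124, ΔT = 1.97/(1−0.7124) = 6.8498 °C.
Without cloud: g' = 0.6501, ΔT' = 1.97/(1−0.6501) = 5.6302 °C.
Change = 5.6302 − 6.8498 = -1.22 °C.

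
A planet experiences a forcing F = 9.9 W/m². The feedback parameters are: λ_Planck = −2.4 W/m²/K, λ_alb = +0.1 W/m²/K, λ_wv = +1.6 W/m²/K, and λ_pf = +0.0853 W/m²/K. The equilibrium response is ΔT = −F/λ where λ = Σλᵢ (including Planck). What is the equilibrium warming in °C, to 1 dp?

Net feedback parameter λ = (−2.4) + (+0.1) + (+1.6) + (+0.0853) = -0.6147 W/m²/K.
ΔT = −F/λ = −9.9/(-0.6147) = 16.1 °C.

16.1 °C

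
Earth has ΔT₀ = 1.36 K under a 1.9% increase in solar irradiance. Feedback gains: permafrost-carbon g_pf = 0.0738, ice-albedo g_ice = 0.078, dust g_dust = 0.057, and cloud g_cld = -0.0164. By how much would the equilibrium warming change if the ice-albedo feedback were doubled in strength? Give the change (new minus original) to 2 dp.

0.18 K

Original: g = 0.1924, ΔT = 1.36/(1−0.1924) = 1.6840 K.
With doubled ice-albedo: g' = 0.2704, ΔT' = 1.36/(1−0.2704) = 1.8640 K.
Change = 1.8640 − 1.6840 = 0.18 K.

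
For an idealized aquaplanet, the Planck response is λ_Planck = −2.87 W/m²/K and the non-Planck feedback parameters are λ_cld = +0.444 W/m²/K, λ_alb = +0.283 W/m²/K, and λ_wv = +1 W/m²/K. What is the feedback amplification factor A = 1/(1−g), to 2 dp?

2.51

Convert to gains: g_cld = 0.444/2.87 = 0.1547; g_alb = 0.283/2.87 = 0.09861; g_wv = 1/2.87 = 0.3484.
Total gain g = 0.60171.
A = 1/(1 − 0.60171) = 2.51.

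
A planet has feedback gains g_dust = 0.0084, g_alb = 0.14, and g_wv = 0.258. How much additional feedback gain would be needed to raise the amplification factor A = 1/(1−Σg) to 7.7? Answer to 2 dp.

Current total gain = 0.4064.
Target gain for A = 7.7: g* = 1 − 1/7.7 = 0.8701.
Additional gain needed = 0.8701 − 0.4064 = 0.46.

0.46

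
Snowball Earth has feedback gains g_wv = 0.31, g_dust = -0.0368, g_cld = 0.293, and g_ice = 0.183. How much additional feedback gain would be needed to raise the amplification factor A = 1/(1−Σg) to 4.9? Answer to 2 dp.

0.05

Current total gain = 0.7492.
Target gain for A = 4.9: g* = 1 − 1/4.9 = 0.7959.
Additional gain needed = 0.7959 − 0.7492 = 0.05.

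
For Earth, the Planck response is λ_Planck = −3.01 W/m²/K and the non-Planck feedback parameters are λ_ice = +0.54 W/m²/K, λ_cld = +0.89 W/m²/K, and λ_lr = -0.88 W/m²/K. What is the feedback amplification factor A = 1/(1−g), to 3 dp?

1.224

Convert to gains: g_ice = 0.54/3.01 = 0.1794; g_cld = 0.89/3.01 = 0.2957; g_lr = -0.88/3.01 = -0.2924.
Total gain g = 0.1827.
A = 1/(1 − 0.1827) = 1.224.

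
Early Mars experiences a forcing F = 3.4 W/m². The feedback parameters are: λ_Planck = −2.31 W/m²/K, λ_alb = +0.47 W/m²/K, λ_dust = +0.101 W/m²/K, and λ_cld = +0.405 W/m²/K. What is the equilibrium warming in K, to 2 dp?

Net feedback parameter λ = (−2.31) + (+0.47) + (+0.101) + (+0.405) = -1.334 W/m²/K.
ΔT = −F/λ = −3.4/(-1.334) = 2.55 K.

2.55 K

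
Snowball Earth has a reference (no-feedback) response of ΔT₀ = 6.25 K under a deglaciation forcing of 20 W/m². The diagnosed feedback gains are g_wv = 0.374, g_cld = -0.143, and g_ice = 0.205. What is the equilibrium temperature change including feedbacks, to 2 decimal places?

Total gain g = 0.374 − 0.143 + 0.205 = 0.436.
Amplification A = 1/(1 − 0.436) = 1.773.
ΔT = 6.25 × 1.773 = 11.08 K.

11.08 K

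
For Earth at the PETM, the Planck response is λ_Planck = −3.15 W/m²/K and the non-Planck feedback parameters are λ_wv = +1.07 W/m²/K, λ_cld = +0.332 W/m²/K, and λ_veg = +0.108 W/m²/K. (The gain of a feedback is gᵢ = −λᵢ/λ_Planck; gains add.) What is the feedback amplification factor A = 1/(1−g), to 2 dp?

1.92

Convert to gains: g_wv = 1.07/3.15 = 0.3397; g_cld = 0.332/3.15 = 0.1054; g_veg = 0.108/3.15 = 0.03429.
Total gain g = 0.47939.
A = 1/(1 − 0.47939) = 1.92.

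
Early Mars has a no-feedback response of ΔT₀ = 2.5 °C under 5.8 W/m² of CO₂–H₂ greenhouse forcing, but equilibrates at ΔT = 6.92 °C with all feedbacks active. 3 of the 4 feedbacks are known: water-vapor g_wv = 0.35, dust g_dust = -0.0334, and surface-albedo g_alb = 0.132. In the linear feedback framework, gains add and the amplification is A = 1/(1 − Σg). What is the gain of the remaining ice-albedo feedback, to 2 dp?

Amplification A = ΔT/ΔT₀ = 6.92/2.5 = 2.768.
Total gain g = 1 − 1/A = 1 − 1/2.768 = 0.6387.
Known gains sum to 0.35 − 0.0334 + 0.132 = 0.4486.
g_ice = 0.6387 − 0.4486 = 0.19.

0.19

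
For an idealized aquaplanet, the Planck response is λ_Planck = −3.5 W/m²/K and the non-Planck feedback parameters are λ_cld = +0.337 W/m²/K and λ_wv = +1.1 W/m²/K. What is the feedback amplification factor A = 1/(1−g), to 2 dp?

1.70

Convert to gains: g_cld = 0.337/3.5 = 0.09629; g_wv = 1.1/3.5 = 0.3143.
Total gain g = 0.41059.
A = 1/(1 − 0.41059) = 1.70.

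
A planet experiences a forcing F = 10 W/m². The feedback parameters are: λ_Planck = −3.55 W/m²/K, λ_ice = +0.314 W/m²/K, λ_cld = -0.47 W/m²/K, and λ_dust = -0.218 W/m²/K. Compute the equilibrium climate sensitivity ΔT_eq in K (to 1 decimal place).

Net feedback parameter λ = (−3.55) + (+0.314) + (-0.47) + (-0.218) = -3.924 W/m²/K.
ΔT = −F/λ = −10/(-3.924) = 2.5 K.

2.5 K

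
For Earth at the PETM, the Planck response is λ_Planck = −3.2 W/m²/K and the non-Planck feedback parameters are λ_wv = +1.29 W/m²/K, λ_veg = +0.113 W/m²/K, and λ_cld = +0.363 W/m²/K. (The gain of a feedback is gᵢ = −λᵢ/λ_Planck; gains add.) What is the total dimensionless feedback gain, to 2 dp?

0.55

Convert to gains: g_wv = 1.29/3.2 = 0.4031; g_veg = 0.113/3.2 = 0.03531; g_cld = 0.363/3.2 = 0.1134.
Total gain g = 0.55181.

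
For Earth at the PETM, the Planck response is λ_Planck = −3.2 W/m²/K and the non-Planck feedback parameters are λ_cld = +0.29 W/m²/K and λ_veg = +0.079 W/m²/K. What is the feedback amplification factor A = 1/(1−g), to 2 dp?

Convert to gains: g_cld = 0.29/3.2 = 0.09062; g_veg = 0.079/3.2 = 0.02469.
Total gain g = 0.11531.
A = 1/(1 − 0.11531) = 1.13.

1.13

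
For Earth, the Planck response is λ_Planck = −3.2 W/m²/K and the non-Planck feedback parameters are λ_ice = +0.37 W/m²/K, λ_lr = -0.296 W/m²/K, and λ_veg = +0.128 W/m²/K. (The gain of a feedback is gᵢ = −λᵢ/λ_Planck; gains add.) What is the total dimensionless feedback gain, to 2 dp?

Convert to gains: g_ice = 0.37/3.2 = 0.1156; g_lr = -0.296/3.2 = -0.0925; g_veg = 0.128/3.2 = 0.04.
Total gain g = 0.0631.

0.06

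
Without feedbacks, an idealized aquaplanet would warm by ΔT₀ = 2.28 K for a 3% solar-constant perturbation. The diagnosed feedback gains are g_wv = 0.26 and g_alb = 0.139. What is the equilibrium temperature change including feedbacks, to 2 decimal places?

Total gain g = 0.26 + 0.139 = 0.399.
Amplification A = 1/(1 − 0.399) = 1.664.
ΔT = 2.28 × 1.664 = 3.79 K.

3.79 K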